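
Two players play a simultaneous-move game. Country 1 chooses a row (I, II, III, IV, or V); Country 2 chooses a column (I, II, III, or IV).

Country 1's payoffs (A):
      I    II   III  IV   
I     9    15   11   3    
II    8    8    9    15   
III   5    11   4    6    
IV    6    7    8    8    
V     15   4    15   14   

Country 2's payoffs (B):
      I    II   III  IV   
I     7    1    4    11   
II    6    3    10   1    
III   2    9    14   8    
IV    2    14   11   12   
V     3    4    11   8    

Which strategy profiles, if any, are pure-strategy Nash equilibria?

(V, III)

A profile is a Nash equilibrium when each player is best-responding to the other.
Country 1's best responses — vs I: V (payoff 15); vs II: I (payoff 15); vs III: V (payoff 15); vs IV: II (payoff 15).
Country 2's best responses — vs I: IV (payoff 11); vs II: III (payoff 10); vs III: III (payoff 14); vs IV: II (payoff 14); vs V: III (payoff 11).
The only mutual best response is (V, III); neither player gains by switching there.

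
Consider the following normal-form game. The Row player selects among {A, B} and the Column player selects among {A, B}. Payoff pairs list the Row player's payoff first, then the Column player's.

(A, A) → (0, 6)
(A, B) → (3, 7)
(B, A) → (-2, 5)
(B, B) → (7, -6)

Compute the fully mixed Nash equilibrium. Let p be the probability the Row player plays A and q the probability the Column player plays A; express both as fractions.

p = 11/12, q = 2/3

In a mixed NE each player is indifferent between their pure strategies, so the opponent's mix sets the indifference.
The Column player indifferent between A and B: p·6 + (1−p)·5 = p·7 + (1−p)·(-6) ⟹ 5 + 1p = (-6) + 13p ⟹ p = 11/12.
The Row player indifferent between A and B: q·0 + (1−q)·3 = q·(-2) + (1−q)·7 ⟹ 3 + (-3)q = 7 + (-9)q ⟹ q = 2/3.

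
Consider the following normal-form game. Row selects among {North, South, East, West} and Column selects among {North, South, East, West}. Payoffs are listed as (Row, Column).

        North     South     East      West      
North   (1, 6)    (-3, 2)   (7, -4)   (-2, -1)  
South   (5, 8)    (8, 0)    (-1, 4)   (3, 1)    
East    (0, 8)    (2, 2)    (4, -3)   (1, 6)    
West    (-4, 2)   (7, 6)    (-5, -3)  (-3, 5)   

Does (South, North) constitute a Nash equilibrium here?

Holding Column at North: Row gets 5 from South, versus 1 from North, 0 from East, -4 from West. No profitable deviation for Row.
Holding Row at South: Column gets 8 from North, versus 0 from South, 4 from East, 1 from West. No profitable deviation for Column either.

Yes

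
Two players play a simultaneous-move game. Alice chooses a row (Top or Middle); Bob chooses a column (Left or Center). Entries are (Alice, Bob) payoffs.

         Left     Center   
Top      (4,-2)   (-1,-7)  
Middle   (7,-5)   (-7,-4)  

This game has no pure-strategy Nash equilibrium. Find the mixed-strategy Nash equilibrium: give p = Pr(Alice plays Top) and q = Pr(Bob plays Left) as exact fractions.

In a mixed NE each player is indifferent between their pure strategies, so the opponent's mix sets the indifference.
Bob indifferent between Left and Center: p·(-2) + (1−p)·(-5) = p·(-7) + (1−p)·(-4) ⟹ (-5) + 3p = (-4) + (-3)p ⟹ p = 1/6.
Alice indifferent between Top and Middle: q·4 + (1−q)·(-1) = q·7 + (1−q)·(-7) ⟹ (-1) + 5q = (-7) + 14q ⟹ q = 2/3.

p = 1/6, q = 2/3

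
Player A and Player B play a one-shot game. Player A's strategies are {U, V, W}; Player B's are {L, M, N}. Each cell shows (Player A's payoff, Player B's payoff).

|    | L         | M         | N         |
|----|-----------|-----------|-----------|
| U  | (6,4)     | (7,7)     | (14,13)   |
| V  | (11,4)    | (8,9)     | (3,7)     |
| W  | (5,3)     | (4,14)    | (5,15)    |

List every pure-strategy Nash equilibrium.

Check mutual best responses: a cell is a NE iff neither player can gain by unilaterally deviating.
Player A's best responses — vs L: V (payoff 11); vs M: V (payoff 8); vs N: U (payoff 14).
Player B's best responses — vs U: N (payoff 13); vs V: M (payoff 9); vs W: N (payoff 15).
Mutual best responses occur at (U, N) and (V, M); at each, neither player gains by switching.

(U, N) and (V, M)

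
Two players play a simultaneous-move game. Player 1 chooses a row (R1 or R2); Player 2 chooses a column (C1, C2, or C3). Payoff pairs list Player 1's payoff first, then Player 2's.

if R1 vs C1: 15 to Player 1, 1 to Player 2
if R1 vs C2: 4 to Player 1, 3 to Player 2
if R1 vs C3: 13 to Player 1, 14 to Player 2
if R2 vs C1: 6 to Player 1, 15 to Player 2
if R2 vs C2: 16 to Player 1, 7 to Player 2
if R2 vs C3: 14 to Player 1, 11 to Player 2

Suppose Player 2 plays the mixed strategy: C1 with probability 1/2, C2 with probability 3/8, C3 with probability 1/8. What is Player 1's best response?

Compute Player 1's expected payoff from each pure strategy against the given mix.
R1: (1/2)·15 + (3/8)·4 + (1/8)·13 = 85/8
R2: (1/2)·6 + (3/8)·16 + (1/8)·14 = 43/4
Highest expected payoff is 43/4, from R2.

R2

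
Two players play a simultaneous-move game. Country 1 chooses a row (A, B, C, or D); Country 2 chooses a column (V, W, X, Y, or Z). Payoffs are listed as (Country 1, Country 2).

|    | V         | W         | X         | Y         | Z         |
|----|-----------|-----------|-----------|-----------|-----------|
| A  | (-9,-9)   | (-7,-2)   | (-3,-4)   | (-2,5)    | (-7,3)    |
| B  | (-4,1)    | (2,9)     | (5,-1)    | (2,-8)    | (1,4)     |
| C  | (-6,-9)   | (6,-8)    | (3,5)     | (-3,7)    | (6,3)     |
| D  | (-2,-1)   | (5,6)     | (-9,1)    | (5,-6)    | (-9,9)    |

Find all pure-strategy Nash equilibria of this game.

Find each player's best response to every opponent strategy; NE are the intersections.
Country 1's best responses — vs V: D (payoff -2); vs W: C (payoff 6); vs X: B (payoff 5); vs Y: D (payoff 5); vs Z: C (payoff 6).
Country 2's best responses — vs A: Y (payoff 5); vs B: W (payoff 9); vs C: Y (payoff 7); vs D: Z (payoff 9).
No cell has both players best-responding. For instance, Country 1's best reply to Z is C, but against C Country 2 prefers Y over Z.

There is no pure-strategy Nash equilibrium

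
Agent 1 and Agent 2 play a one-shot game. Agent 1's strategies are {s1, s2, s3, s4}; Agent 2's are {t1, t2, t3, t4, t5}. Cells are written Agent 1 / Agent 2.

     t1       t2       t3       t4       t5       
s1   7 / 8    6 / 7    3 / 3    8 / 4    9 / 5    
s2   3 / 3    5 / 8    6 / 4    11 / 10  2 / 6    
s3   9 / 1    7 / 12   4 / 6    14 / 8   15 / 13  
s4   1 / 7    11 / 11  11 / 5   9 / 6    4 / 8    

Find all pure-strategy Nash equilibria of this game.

A profile is a Nash equilibrium when each player is best-responding to the other.
Agent 1's best responses — vs t1: s3 (payoff 9); vs t2: s4 (payoff 11); vs t3: s4 (payoff 11); vs t4: s3 (payoff 14); vs t5: s3 (payoff 15).
Agent 2's best responses — vs s1: t1 (payoff 8); vs s2: t4 (payoff 10); vs s3: t5 (payoff 13); vs s4: t2 (payoff 11).
Mutual best responses occur at (s3, t5) and (s4, t2); at each, neither player gains by switching.

(s3, t5) and (s4, t2)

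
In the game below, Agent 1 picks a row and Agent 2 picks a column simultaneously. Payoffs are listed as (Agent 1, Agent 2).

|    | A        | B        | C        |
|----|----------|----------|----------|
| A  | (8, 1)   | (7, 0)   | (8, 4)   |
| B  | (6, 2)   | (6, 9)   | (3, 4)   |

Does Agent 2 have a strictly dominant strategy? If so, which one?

Check whether one of Agent 2's strategies beats all alternatives regardless of what the opponent does.
A is not dominant: against A, C gives 4 > 1.
B is not dominant: against A, A gives 1 > 0.
C is not dominant: against B, B gives 9 > 4.
No single strategy is best against every opponent action.

None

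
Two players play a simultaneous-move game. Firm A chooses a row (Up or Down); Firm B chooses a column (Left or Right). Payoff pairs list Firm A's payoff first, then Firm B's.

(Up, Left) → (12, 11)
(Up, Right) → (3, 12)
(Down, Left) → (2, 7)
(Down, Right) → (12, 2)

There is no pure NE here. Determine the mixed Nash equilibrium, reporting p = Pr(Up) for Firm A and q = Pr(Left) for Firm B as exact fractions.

In a mixed NE each player is indifferent between their pure strategies, so the opponent's mix sets the indifference.
Firm B indifferent between Left and Right: p·11 + (1−p)·7 = p·12 + (1−p)·2 ⟹ 7 + 4p = 2 + 10p ⟹ p = 5/6.
Firm A indifferent between Up and Down: q·12 + (1−q)·3 = q·2 + (1−q)·12 ⟹ 3 + 9q = 12 + (-10)q ⟹ q = 9/19.

p = 5/6, q = 9/19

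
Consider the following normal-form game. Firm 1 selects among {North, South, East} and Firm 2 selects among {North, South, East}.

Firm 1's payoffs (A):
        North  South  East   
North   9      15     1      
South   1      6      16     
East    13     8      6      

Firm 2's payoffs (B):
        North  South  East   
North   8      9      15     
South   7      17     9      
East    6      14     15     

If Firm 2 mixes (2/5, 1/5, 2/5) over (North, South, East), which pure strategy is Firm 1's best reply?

East

Compute Firm 1's expected payoff from each pure strategy against the given mix.
North: (2/5)·9 + (1/5)·15 + (2/5)·1 = 7
South: (2/5)·1 + (1/5)·6 + (2/5)·16 = 8
East: (2/5)·13 + (1/5)·8 + (2/5)·6 = 46/5
Highest expected payoff is 46/5, from East.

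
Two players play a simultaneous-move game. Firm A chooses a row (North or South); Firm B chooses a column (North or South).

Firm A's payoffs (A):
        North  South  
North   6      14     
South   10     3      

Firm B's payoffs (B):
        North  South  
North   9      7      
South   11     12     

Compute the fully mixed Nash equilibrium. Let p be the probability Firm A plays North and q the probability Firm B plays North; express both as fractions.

p = 1/3, q = 11/15

In a mixed NE each player is indifferent between their pure strategies, so the opponent's mix sets the indifference.
Firm B indifferent between North and South: p·9 + (1−p)·11 = p·7 + (1−p)·12 ⟹ 11 + (-2)p = 12 + (-5)p ⟹ p = 1/3.
Firm A indifferent between North and South: q·6 + (1−q)·14 = q·10 + (1−q)·3 ⟹ 14 + (-8)q = 3 + 7q ⟹ q = 11/15.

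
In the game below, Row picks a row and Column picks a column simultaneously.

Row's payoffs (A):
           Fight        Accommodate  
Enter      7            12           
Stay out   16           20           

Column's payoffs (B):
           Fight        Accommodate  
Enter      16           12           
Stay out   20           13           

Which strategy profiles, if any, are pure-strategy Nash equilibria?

(Stay out, Fight)

Find each player's best response to every opponent strategy; NE are the intersections.
Row's best responses — vs Fight: Stay out (payoff 16); vs Accommodate: Stay out (payoff 20).
Column's best responses — vs Enter: Fight (payoff 16); vs Stay out: Fight (payoff 20).
The only mutual best response is (Stay out, Fight); neither player gains by switching there.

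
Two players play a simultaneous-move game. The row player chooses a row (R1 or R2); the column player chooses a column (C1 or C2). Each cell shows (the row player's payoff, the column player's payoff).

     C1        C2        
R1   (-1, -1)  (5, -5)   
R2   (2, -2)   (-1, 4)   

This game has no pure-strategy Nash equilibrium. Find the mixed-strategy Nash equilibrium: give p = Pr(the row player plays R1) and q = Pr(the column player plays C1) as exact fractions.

Each player's mixing probability is pinned down by making the *other* player indifferent.
The column player indifferent between C1 and C2: p·(-1) + (1−p)·(-2) = p·(-5) + (1−p)·4 ⟹ (-2) + 1p = 4 + (-9)p ⟹ p = 3/5.
The row player indifferent between R1 and R2: q·(-1) + (1−q)·5 = q·2 + (1−q)·(-1) ⟹ 5 + (-6)q = (-1) + 3q ⟹ q = 2/3.

p = 3/5, q = 2/3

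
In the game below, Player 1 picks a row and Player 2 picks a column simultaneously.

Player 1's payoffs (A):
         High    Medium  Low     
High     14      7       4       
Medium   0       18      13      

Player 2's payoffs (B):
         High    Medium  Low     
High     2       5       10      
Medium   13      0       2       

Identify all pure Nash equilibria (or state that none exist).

Check mutual best responses: a cell is a NE iff neither player can gain by unilaterally deviating.
Player 1's best responses — vs High: High (payoff 14); vs Medium: Medium (payoff 18); vs Low: Medium (payoff 13).
Player 2's best responses — vs High: Low (payoff 10); vs Medium: High (payoff 13).
No cell has both players best-responding. For instance, Player 1's best reply to High is High, but against High Player 2 prefers Low over High.

None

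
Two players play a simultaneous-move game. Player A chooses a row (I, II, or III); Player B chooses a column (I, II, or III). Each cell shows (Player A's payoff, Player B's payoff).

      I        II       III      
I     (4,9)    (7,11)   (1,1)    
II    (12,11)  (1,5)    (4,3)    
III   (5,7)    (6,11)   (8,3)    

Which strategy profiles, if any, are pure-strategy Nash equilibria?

Check mutual best responses: a cell is a NE iff neither player can gain by unilaterally deviating.
Player A's best responses — vs I: II (payoff 12); vs II: I (payoff 7); vs III: III (payoff 8).
Player B's best responses — vs I: II (payoff 11); vs II: I (payoff 11); vs III: II (payoff 11).
Mutual best responses occur at (I, II) and (II, I); at each, neither player gains by switching.

(I, II) and (II, I)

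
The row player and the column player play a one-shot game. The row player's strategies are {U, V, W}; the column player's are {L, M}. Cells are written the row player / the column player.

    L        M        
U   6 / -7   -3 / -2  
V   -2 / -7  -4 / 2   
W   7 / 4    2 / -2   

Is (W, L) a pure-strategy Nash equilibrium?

Holding the column player at L: the row player gets 7 from W, versus 6 from U, -2 from V. No profitable deviation for the row player.
Holding the row player at W: the column player gets 4 from L, versus -2 from M. No profitable deviation for the column player either.

Yes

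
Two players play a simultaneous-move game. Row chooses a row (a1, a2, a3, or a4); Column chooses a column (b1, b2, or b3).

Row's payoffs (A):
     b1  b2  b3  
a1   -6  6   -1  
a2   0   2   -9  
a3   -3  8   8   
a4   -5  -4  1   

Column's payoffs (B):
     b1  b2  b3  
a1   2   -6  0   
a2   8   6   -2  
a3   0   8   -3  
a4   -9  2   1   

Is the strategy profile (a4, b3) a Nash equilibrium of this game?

No

Holding Column at b3: Row gets 1 from a4 but could get 8 by switching to a3. Row has a profitable deviation.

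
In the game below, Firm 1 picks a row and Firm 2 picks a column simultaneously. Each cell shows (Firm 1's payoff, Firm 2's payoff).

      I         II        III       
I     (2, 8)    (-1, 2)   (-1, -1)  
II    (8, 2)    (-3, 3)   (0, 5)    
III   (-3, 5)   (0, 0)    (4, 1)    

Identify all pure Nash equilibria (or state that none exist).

Check mutual best responses: a cell is a NE iff neither player can gain by unilaterally deviating.
Firm 1's best responses — vs I: II (payoff 8); vs II: III (payoff 0); vs III: III (payoff 4).
Firm 2's best responses — vs I: I (payoff 8); vs II: III (payoff 5); vs III: I (payoff 5).
No cell has both players best-responding. For instance, Firm 1's best reply to III is III, but against III Firm 2 prefers I over III.

No pure-strategy Nash equilibrium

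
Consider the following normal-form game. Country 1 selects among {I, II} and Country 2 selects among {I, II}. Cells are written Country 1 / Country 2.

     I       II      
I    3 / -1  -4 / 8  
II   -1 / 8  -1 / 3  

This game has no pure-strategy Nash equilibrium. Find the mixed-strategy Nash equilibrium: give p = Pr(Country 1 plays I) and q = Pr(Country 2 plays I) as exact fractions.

p = 5/14, q = 3/7

Each player's mixing probability is pinned down by making the *other* player indifferent.
Country 2 indifferent between I and II: p·(-1) + (1−p)·8 = p·8 + (1−p)·3 ⟹ 8 + (-9)p = 3 + 5p ⟹ p = 5/14.
Country 1 indifferent between I and II: q·3 + (1−q)·(-4) = q·(-1) + (1−q)·(-1) ⟹ (-4) + 7q = (-1) + 0q ⟹ q = 3/7.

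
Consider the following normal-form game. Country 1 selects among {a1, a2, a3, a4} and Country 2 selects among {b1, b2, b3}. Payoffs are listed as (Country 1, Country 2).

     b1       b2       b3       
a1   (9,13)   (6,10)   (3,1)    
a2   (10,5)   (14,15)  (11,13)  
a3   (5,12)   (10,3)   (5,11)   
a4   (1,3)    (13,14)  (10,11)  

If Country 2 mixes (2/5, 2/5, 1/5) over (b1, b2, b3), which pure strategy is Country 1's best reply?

a2

Compute Country 1's expected payoff from each pure strategy against the given mix.
a1: (2/5)·9 + (2/5)·6 + (1/5)·3 = 33/5
a2: (2/5)·10 + (2/5)·14 + (1/5)·11 = 59/5
a3: (2/5)·5 + (2/5)·10 + (1/5)·5 = 7
a4: (2/5)·1 + (2/5)·13 + (1/5)·10 = 38/5
Highest expected payoff is 59/5, from a2.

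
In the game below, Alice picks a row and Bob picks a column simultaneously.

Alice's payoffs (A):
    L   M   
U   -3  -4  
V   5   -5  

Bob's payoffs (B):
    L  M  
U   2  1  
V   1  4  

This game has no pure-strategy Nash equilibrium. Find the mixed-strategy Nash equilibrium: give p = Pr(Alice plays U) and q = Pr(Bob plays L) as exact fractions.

p = 3/4, q = 1/9

Each player's mixing probability is pinned down by making the *other* player indifferent.
Bob indifferent between L and M: p·2 + (1−p)·1 = p·1 + (1−p)·4 ⟹ 1 + 1p = 4 + (-3)p ⟹ p = 3/4.
Alice indifferent between U and V: q·(-3) + (1−q)·(-4) = q·5 + (1−q)·(-5) ⟹ (-4) + 1q = (-5) + 10q ⟹ q = 1/9.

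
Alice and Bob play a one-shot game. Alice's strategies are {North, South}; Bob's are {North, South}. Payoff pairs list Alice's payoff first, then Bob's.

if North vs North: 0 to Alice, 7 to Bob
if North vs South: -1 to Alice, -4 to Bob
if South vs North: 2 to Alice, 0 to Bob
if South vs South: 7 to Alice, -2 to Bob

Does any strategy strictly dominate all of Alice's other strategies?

South

Check whether one of Alice's strategies beats all alternatives regardless of what the opponent does.
South strictly dominates: vs North: 2 > 0; vs South: 7 > -1.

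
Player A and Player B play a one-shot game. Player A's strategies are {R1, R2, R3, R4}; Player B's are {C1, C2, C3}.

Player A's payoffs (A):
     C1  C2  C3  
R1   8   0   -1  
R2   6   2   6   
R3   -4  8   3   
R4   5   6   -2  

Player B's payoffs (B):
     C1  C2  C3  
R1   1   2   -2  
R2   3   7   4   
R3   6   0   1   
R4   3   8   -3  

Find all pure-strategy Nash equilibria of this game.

None

Find each player's best response to every opponent strategy; NE are the intersections.
Player A's best responses — vs C1: R1 (payoff 8); vs C2: R3 (payoff 8); vs C3: R2 (payoff 6).
Player B's best responses — vs R1: C2 (payoff 2); vs R2: C2 (payoff 7); vs R3: C1 (payoff 6); vs R4: C2 (payoff 8).
No cell has both players best-responding. For instance, Player A's best reply to C2 is R3, but against R3 Player B prefers C1 over C2.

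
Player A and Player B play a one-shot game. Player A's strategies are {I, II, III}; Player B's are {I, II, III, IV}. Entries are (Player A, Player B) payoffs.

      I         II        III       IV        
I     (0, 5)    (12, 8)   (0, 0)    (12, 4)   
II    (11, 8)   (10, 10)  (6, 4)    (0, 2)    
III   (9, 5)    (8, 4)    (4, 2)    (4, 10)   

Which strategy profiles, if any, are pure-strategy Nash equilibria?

Find each player's best response to every opponent strategy; NE are the intersections.
Player A's best responses — vs I: II (payoff 11); vs II: I (payoff 12); vs III: II (payoff 6); vs IV: I (payoff 12).
Player B's best responses — vs I: II (payoff 8); vs II: II (payoff 10); vs III: IV (payoff 10).
The only mutual best response is (I, II); neither player gains by switching there.

(I, II)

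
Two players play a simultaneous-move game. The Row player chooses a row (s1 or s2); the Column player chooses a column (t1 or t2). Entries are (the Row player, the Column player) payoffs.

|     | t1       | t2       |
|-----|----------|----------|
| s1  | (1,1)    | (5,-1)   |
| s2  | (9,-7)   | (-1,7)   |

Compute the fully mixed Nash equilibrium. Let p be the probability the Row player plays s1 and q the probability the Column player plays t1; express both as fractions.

Each player's mixing probability is pinned down by making the *other* player indifferent.
The Column player indifferent between t1 and t2: p·1 + (1−p)·(-7) = p·(-1) + (1−p)·7 ⟹ (-7) + 8p = 7 + (-8)p ⟹ p = 7/8.
The Row player indifferent between s1 and s2: q·1 + (1−q)·5 = q·9 + (1−q)·(-1) ⟹ 5 + (-4)q = (-1) + 10q ⟹ q = 3/7.

p = 7/8, q = 3/7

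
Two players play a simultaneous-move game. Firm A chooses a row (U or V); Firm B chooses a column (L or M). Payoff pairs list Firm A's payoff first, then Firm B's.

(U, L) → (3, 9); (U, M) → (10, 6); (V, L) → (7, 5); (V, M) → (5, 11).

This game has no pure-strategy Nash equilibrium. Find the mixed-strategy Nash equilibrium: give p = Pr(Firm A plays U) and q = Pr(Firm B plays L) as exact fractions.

Each player's mixing probability is pinned down by making the *other* player indifferent.
Firm B indifferent between L and M: p·9 + (1−p)·5 = p·6 + (1−p)·11 ⟹ 5 + 4p = 11 + (-5)p ⟹ p = 2/3.
Firm A indifferent between U and V: q·3 + (1−q)·10 = q·7 + (1−q)·5 ⟹ 10 + (-7)q = 5 + 2q ⟹ q = 5/9.

p = 2/3, q = 5/9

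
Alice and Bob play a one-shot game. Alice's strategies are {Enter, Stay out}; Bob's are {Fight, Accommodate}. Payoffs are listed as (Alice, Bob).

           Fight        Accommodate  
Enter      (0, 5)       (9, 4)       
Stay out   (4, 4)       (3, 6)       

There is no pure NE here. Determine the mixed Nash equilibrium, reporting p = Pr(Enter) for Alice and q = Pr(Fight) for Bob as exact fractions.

Each player's mixing probability is pinned down by making the *other* player indifferent.
Bob indifferent between Fight and Accommodate: p·5 + (1−p)·4 = p·4 + (1−p)·6 ⟹ 4 + 1p = 6 + (-2)p ⟹ p = 2/3.
Alice indifferent between Enter and Stay out: q·0 + (1−q)·9 = q·4 + (1−q)·3 ⟹ 9 + (-9)q = 3 + 1q ⟹ q = 3/5.

p = 2/3, q = 3/5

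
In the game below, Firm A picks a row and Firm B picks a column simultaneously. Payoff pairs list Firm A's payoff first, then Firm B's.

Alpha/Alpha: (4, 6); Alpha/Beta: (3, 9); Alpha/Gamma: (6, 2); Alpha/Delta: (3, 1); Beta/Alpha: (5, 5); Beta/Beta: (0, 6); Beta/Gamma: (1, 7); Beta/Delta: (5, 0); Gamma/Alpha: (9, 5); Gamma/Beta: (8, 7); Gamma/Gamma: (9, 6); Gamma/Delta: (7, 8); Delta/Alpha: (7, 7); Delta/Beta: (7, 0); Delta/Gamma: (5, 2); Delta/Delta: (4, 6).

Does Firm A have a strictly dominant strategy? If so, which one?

Gamma

A strategy is strictly dominant if it gives Firm A a strictly higher payoff than every other strategy, against every choice by the opponent.
Gamma strictly dominates: vs Alpha: 9 > each of {4, 5, 7}; vs Beta: 8 > each of {3, 0, 7}; vs Gamma: 9 > each of {6, 1, 5}; vs Delta: 7 > each of {3, 5, 4}.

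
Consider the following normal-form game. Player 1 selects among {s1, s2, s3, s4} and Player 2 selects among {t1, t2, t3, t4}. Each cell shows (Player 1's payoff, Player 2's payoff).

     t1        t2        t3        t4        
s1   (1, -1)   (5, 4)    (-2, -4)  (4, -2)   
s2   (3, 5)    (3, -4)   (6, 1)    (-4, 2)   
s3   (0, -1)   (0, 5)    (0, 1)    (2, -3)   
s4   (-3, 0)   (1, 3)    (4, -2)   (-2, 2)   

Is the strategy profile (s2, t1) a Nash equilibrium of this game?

Holding Player 2 at t1: Player 1 gets 3 from s2, versus 1 from s1, 0 from s3, -3 from s4. No profitable deviation for Player 1.
Holding Player 1 at s2: Player 2 gets 5 from t1, versus -4 from t2, 1 from t3, 2 from t4. No profitable deviation for Player 2 either.

Yes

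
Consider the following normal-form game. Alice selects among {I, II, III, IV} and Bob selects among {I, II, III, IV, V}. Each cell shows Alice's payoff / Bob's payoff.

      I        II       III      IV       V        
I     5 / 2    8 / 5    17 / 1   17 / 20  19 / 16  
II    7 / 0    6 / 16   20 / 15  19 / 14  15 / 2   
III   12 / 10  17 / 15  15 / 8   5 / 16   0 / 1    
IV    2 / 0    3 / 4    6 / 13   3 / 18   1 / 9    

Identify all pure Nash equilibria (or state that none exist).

Find each player's best response to every opponent strategy; NE are the intersections.
Alice's best responses — vs I: III (payoff 12); vs II: III (payoff 17); vs III: II (payoff 20); vs IV: II (payoff 19); vs V: I (payoff 19).
Bob's best responses — vs I: IV (payoff 20); vs II: II (payoff 16); vs III: IV (payoff 16); vs IV: IV (payoff 18).
No cell has both players best-responding. For instance, Alice's best reply to III is II, but against II Bob prefers II over III.

There is no pure-strategy Nash equilibrium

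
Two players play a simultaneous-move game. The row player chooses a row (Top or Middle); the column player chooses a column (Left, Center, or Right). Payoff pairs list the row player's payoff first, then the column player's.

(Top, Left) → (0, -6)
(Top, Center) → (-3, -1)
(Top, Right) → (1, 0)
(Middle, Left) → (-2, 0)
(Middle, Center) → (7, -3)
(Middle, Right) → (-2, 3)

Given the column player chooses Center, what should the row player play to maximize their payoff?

Middle

With the column player fixed at Center, the row player's payoffs are: Top → -3, Middle → 7.
The maximum is 7, achieved by Middle.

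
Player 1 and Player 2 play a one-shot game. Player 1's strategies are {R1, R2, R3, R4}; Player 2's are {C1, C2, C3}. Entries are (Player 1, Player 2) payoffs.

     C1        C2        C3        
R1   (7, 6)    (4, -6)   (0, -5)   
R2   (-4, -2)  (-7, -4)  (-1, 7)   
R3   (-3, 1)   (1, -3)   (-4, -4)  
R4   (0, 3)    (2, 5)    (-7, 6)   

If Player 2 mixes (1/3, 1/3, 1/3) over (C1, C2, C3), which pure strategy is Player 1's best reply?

R1

Compute Player 1's expected payoff from each pure strategy against the given mix.
R1: (1/3)·7 + (1/3)·4 + (1/3)·0 = 11/3
R2: (1/3)·(-4) + (1/3)·(-7) + (1/3)·(-1) = -4
R3: (1/3)·(-3) + (1/3)·1 + (1/3)·(-4) = -2
R4: (1/3)·0 + (1/3)·2 + (1/3)·(-7) = -5/3
Highest expected payoff is 11/3, from R1.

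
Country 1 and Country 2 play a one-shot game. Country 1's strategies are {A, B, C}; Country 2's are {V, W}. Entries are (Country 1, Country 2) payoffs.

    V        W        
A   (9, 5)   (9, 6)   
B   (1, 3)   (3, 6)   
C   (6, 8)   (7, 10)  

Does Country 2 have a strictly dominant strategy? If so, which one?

A strategy is strictly dominant if it gives Country 2 a strictly higher payoff than every other strategy, against every choice by the opponent.
W strictly dominates: vs A: 6 > 5; vs B: 6 > 3; vs C: 10 > 8.

W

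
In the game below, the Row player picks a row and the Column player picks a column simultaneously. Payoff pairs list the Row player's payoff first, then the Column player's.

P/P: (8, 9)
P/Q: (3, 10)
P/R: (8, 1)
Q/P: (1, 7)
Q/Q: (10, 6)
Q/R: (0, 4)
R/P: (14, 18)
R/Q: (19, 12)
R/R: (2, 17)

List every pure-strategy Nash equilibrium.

(R, P)

A profile is a Nash equilibrium when each player is best-responding to the other.
The Row player's best responses — vs P: R (payoff 14); vs Q: R (payoff 19); vs R: P (payoff 8).
The Column player's best responses — vs P: Q (payoff 10); vs Q: P (payoff 7); vs R: P (payoff 18).
The only mutual best response is (R, P); neither player gains by switching there.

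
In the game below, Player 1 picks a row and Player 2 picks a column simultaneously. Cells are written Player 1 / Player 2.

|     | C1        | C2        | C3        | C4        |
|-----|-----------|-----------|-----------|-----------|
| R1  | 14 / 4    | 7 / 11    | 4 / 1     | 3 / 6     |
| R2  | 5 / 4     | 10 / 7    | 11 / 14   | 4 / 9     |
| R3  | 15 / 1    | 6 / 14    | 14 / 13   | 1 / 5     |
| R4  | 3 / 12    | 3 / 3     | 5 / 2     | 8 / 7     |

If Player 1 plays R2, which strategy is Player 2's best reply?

With Player 1 fixed at R2, Player 2's payoffs are: C1 → 4, C2 → 7, C3 → 14, C4 → 9.
The maximum is 14, achieved by C3.

C3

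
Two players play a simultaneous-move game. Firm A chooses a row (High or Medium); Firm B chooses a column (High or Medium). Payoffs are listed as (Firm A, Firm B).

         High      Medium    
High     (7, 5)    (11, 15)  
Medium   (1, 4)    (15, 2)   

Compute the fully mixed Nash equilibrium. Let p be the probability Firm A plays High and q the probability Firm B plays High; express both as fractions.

p = 1/6, q = 2/5

In a mixed NE each player is indifferent between their pure strategies, so the opponent's mix sets the indifference.
Firm B indifferent between High and Medium: p·5 + (1−p)·4 = p·15 + (1−p)·2 ⟹ 4 + 1p = 2 + 13p ⟹ p = 1/6.
Firm A indifferent between High and Medium: q·7 + (1−q)·11 = q·1 + (1−q)·15 ⟹ 11 + (-4)q = 15 + (-14)q ⟹ q = 2/5.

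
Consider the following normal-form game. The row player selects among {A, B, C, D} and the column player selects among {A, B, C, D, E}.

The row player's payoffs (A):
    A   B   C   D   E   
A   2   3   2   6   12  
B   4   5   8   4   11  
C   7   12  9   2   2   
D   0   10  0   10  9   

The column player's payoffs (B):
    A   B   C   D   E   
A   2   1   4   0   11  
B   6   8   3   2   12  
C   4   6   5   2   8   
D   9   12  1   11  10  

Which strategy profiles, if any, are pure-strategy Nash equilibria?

Check mutual best responses: a cell is a NE iff neither player can gain by unilaterally deviating.
The row player's best responses — vs A: C (payoff 7); vs B: C (payoff 12); vs C: C (payoff 9); vs D: D (payoff 10); vs E: A (payoff 12).
The column player's best responses — vs A: E (payoff 11); vs B: E (payoff 12); vs C: E (payoff 8); vs D: B (payoff 12).
The only mutual best response is (A, E); neither player gains by switching there.

(A, E)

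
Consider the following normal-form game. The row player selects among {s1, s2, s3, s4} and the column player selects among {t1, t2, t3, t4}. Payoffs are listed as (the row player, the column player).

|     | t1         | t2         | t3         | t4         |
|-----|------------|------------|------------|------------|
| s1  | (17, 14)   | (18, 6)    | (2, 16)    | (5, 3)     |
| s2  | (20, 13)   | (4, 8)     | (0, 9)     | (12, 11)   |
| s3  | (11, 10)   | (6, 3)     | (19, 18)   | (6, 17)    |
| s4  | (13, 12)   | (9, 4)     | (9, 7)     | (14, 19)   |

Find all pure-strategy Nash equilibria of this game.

(s2, t1), (s3, t3), and (s4, t4)

Check mutual best responses: a cell is a NE iff neither player can gain by unilaterally deviating.
The row player's best responses — vs t1: s2 (payoff 20); vs t2: s1 (payoff 18); vs t3: s3 (payoff 19); vs t4: s4 (payoff 14).
The column player's best responses — vs s1: t3 (payoff 16); vs s2: t1 (payoff 13); vs s3: t3 (payoff 18); vs s4: t4 (payoff 19).
Mutual best responses occur at (s2, t1), (s3, t3), and (s4, t4); at each, neither player gains by switching.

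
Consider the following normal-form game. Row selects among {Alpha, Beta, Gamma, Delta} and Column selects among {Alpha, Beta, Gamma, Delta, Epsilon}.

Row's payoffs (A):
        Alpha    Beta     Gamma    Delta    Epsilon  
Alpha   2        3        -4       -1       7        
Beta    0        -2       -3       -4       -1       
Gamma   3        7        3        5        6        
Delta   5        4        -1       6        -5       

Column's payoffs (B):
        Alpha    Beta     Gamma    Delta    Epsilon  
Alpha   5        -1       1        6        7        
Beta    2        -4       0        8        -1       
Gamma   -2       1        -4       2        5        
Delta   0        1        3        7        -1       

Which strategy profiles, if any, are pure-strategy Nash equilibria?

(Alpha, Epsilon) and (Delta, Delta)

Check mutual best responses: a cell is a NE iff neither player can gain by unilaterally deviating.
Row's best responses — vs Alpha: Delta (payoff 5); vs Beta: Gamma (payoff 7); vs Gamma: Gamma (payoff 3); vs Delta: Delta (payoff 6); vs Epsilon: Alpha (payoff 7).
Column's best responses — vs Alpha: Epsilon (payoff 7); vs Beta: Delta (payoff 8); vs Gamma: Epsilon (payoff 5); vs Delta: Delta (payoff 7).
Mutual best responses occur at (Alpha, Epsilon) and (Delta, Delta); at each, neither player gains by switching.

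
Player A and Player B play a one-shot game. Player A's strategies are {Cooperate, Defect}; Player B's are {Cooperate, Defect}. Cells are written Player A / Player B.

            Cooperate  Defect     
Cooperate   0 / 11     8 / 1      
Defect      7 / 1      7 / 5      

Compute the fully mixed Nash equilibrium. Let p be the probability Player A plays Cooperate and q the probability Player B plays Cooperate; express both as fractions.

p = 2/7, q = 1/8

In a mixed NE each player is indifferent between their pure strategies, so the opponent's mix sets the indifference.
Player B indifferent between Cooperate and Defect: p·11 + (1−p)·1 = p·1 + (1−p)·5 ⟹ 1 + 10p = 5 + (-4)p ⟹ p = 2/7.
Player A indifferent between Cooperate and Defect: q·0 + (1−q)·8 = q·7 + (1−q)·7 ⟹ 8 + (-8)q = 7 + 0q ⟹ q = 1/8.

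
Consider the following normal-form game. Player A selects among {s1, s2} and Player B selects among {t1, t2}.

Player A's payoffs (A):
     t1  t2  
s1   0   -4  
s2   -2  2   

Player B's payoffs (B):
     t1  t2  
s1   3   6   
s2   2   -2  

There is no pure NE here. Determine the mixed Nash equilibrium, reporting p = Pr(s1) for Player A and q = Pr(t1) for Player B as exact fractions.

Each player's mixing probability is pinned down by making the *other* player indifferent.
Player B indifferent between t1 and t2: p·3 + (1−p)·2 = p·6 + (1−p)·(-2) ⟹ 2 + 1p = (-2) + 8p ⟹ p = 4/7.
Player A indifferent between s1 and s2: q·0 + (1−q)·(-4) = q·(-2) + (1−q)·2 ⟹ (-4) + 4q = 2 + (-4)q ⟹ q = 3/4.

p = 4/7, q = 3/4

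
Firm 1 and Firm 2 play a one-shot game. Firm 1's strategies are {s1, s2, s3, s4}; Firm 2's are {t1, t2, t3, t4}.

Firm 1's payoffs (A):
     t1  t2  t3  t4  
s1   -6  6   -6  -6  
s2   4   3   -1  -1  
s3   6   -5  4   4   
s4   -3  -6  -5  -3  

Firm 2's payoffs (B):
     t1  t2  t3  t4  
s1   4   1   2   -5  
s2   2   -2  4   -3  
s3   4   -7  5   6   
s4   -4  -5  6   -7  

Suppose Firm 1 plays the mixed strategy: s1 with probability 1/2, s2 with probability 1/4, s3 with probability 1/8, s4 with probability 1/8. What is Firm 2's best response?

Firm 2's best reply maximizes expected payoff against the mix.
t1: (1/2)·4 + (1/4)·2 + (1/8)·4 + (1/8)·(-4) = 5/2
t2: (1/2)·1 + (1/4)·(-2) + (1/8)·(-7) + (1/8)·(-5) = -3/2
t3: (1/2)·2 + (1/4)·4 + (1/8)·5 + (1/8)·6 = 27/8
t4: (1/2)·(-5) + (1/4)·(-3) + (1/8)·6 + (1/8)·(-7) = -27/8
Highest expected payoff is 27/8, from t3.

t3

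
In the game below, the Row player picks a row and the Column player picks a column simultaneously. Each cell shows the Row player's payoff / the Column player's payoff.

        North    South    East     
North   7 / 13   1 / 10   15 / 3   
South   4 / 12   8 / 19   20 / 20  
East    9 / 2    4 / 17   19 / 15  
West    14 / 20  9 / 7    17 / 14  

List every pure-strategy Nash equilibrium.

A profile is a Nash equilibrium when each player is best-responding to the other.
The Row player's best responses — vs North: West (payoff 14); vs South: West (payoff 9); vs East: South (payoff 20).
The Column player's best responses — vs North: North (payoff 13); vs South: East (payoff 20); vs East: South (payoff 17); vs West: North (payoff 20).
Mutual best responses occur at (South, East) and (West, North); at each, neither player gains by switching.

(South, East) and (West, North)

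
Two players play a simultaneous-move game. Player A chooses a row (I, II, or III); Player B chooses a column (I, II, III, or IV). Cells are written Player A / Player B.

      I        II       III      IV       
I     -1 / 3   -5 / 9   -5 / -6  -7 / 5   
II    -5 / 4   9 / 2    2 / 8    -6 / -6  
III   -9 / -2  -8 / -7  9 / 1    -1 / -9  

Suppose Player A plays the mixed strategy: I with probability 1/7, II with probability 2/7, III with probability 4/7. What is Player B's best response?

III

Compute Player B's expected payoff from each pure strategy against the given mix.
I: (1/7)·3 + (2/7)·4 + (4/7)·(-2) = 3/7
II: (1/7)·9 + (2/7)·2 + (4/7)·(-7) = -15/7
III: (1/7)·(-6) + (2/7)·8 + (4/7)·1 = 2
IV: (1/7)·5 + (2/7)·(-6) + (4/7)·(-9) = -43/7
Highest expected payoff is 2, from III.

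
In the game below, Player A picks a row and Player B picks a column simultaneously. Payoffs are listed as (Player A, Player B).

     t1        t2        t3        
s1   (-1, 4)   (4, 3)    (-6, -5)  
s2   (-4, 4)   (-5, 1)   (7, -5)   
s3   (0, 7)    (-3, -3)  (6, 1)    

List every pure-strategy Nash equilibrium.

Check mutual best responses: a cell is a NE iff neither player can gain by unilaterally deviating.
Player A's best responses — vs t1: s3 (payoff 0); vs t2: s1 (payoff 4); vs t3: s2 (payoff 7).
Player B's best responses — vs s1: t1 (payoff 4); vs s2: t1 (payoff 4); vs s3: t1 (payoff 7).
The only mutual best response is (s3, t1); neither player gains by switching there.

(s3, t1)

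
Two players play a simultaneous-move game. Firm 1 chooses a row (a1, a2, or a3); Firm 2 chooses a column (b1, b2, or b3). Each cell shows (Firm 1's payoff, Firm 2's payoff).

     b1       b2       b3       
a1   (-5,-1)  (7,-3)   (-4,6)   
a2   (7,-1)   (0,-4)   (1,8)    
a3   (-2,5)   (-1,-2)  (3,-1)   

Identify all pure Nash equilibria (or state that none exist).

There is no pure-strategy Nash equilibrium

Find each player's best response to every opponent strategy; NE are the intersections.
Firm 1's best responses — vs b1: a2 (payoff 7); vs b2: a1 (payoff 7); vs b3: a3 (payoff 3).
Firm 2's best responses — vs a1: b3 (payoff 6); vs a2: b3 (payoff 8); vs a3: b1 (payoff 5).
No cell has both players best-responding. For instance, Firm 1's best reply to b3 is a3, but against a3 Firm 2 prefers b1 over b3.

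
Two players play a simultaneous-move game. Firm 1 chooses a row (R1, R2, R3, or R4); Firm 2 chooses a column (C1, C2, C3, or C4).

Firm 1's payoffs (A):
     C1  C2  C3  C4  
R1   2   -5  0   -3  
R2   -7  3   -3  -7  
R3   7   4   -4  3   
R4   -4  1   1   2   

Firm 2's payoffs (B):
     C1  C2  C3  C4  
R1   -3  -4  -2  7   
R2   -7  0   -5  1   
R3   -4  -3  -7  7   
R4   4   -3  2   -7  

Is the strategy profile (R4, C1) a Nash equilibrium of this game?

Holding Firm 2 at C1: Firm 1 gets -4 from R4 but could get 7 by switching to R3. Firm 1 has a profitable deviation.

No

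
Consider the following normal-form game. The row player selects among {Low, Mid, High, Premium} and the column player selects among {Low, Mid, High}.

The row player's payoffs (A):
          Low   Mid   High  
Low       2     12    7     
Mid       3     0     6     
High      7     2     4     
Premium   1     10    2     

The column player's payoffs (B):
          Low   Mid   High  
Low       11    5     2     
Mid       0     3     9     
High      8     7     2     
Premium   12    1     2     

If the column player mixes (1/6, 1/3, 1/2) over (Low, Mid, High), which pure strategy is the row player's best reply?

Low

The row player's best reply maximizes expected payoff against the mix.
Low: (1/6)·2 + (1/3)·12 + (1/2)·7 = 47/6
Mid: (1/6)·3 + (1/3)·0 + (1/2)·6 = 7/2
High: (1/6)·7 + (1/3)·2 + (1/2)·4 = 23/6
Premium: (1/6)·1 + (1/3)·10 + (1/2)·2 = 9/2
Highest expected payoff is 47/6, from Low.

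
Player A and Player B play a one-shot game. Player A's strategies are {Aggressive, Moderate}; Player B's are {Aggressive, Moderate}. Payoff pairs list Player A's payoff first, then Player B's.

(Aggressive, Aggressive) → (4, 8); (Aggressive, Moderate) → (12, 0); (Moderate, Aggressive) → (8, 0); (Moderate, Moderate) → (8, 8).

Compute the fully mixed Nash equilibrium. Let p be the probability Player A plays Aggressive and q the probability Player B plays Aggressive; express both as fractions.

In a mixed NE each player is indifferent between their pure strategies, so the opponent's mix sets the indifference.
Player B indifferent between Aggressive and Moderate: p·8 + (1−p)·0 = p·0 + (1−p)·8 ⟹ 0 + 8p = 8 + (-8)p ⟹ p = 1/2.
Player A indifferent between Aggressive and Moderate: q·4 + (1−q)·12 = q·8 + (1−q)·8 ⟹ 12 + (-8)q = 8 + 0q ⟹ q = 1/2.

p = 1/2, q = 1/2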